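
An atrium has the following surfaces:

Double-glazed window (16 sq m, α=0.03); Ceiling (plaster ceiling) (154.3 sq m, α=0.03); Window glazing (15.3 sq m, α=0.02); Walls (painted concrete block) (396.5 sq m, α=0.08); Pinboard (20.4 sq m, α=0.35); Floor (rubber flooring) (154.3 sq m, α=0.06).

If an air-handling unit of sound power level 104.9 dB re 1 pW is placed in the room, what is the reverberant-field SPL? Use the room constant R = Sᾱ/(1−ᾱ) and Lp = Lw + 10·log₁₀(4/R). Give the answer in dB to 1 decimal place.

93.3 dB

A = 53.533 sabins; S = 756.8 sq m.
ᾱ = 0.0707, so room constant R = A/(1−ᾱ) = 57.606 sq m.
Lp = 104.9 + 10·log₁₀(4/57.606) = 104.9 + (-11.58) = 93.3 dB.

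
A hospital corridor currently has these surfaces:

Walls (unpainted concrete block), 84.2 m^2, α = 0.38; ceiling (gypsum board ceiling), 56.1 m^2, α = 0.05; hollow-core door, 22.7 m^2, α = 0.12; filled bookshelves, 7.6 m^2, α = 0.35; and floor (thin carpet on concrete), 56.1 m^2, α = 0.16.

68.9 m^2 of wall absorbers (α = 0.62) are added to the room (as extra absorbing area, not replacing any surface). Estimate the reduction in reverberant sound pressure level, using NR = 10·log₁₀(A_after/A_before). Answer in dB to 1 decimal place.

Summing Sᵢαᵢ: 31.996 + 2.805 + 2.724 + 2.660 + 8.976 → A_before = 49.161 sabins.
Treatment contributes 68.9·0.62 = 42.718 sabins.
New total A_after = 91.879 sabins.
Reduction = 10 log₁₀(A_after/A_before) = 10 log₁₀(1.8689) = 2.7 dB.

2.7 dB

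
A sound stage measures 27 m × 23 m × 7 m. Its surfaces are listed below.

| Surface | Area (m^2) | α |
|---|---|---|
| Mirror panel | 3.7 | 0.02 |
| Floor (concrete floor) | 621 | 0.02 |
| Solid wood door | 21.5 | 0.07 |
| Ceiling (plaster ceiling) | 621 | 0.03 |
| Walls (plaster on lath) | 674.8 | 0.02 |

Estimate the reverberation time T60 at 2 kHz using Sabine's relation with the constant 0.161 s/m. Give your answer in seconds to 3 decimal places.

Summing Sᵢαᵢ: 0.074 + 12.420 + 1.505 + 18.630 + 13.496 → A = 46.125 sabins.
Room volume: 4347 m³.
T = 0.161 V/A = 0.161·4347/46.125 = 15.173 s.

15.173 s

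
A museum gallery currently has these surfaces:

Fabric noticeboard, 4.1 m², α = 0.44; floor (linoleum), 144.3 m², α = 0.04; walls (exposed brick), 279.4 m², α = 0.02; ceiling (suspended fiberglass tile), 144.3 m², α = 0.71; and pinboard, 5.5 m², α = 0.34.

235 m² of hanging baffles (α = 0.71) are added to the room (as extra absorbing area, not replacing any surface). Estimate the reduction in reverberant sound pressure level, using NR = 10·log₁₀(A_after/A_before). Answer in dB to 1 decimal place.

3.8 dB

Total absorption A_before = 4.1×0.44 + 144.3×0.04 + 279.4×0.02 + 144.3×0.71 + 5.5×0.34
  = 1.804 + 5.772 + 5.588 + 102.453 + 1.870 = 117.487 m² sabins.
Added absorption = 235 × 0.71 = 166.850 sabins.
New total A_after = 284.337 sabins.
Reduction = 10 log₁₀(A_after/A_before) = 10 log₁₀(2.4202) = 3.8 dB.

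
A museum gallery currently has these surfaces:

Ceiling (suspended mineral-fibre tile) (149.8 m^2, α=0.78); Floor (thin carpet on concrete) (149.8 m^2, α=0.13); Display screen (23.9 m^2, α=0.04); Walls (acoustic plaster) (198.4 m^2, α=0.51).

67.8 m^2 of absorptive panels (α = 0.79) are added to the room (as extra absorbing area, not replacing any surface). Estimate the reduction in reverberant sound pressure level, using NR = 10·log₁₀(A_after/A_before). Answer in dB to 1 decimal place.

Equivalent absorption area: A_before = 149.8*0.78 + 149.8*0.13 + 23.9*0.04 + 198.4*0.51 = 238.458 m^2.
Treatment contributes 67.8·0.79 = 53.562 sabins.
A_after = 238.458 + 53.562 = 292.020 sabins.
NR = 10·log₁₀(292.020/238.458) = 0.9 dB.

0.9 dB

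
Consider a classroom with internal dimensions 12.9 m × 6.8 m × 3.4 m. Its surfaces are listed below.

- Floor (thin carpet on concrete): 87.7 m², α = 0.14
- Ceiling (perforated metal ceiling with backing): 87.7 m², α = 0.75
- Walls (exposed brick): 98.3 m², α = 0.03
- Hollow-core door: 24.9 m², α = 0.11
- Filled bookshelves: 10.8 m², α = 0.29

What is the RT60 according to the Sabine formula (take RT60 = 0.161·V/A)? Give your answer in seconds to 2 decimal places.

0.55 s

Total absorption A = 87.7×0.14 + 87.7×0.75 + 98.3×0.03 + 24.9×0.11 + 10.8×0.29
  = 12.278 + 65.775 + 2.949 + 2.739 + 3.132 = 86.873 m² sabins.
Room volume: 298.248 m³.
Sabine: RT60 = 0.161 × 298.248 / 86.873 = 0.55 s.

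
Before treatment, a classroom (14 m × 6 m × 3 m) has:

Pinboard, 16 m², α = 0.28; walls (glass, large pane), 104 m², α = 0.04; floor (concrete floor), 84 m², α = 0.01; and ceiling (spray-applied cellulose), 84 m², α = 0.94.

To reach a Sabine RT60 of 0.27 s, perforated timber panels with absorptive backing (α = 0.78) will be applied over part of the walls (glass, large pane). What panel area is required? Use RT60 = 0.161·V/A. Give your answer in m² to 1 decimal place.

A₁ = Σ Sᵢαᵢ = 16×0.28 + 104×0.04 + 84×0.01 + 84×0.94 = 88.440 sabins.
V = 252 m³. Target absorption A₂ = 0.161 × 252 / 0.27 = 150.267 sabins.
ΔA needed = 150.267 − 88.440 = 61.827 sabins.
Each m² of panel replacing the walls (glass, large pane) adds (0.78 − 0.04) = 0.74 sabins.
Panel area = 61.827 / 0.74 = 83.5 m².

83.5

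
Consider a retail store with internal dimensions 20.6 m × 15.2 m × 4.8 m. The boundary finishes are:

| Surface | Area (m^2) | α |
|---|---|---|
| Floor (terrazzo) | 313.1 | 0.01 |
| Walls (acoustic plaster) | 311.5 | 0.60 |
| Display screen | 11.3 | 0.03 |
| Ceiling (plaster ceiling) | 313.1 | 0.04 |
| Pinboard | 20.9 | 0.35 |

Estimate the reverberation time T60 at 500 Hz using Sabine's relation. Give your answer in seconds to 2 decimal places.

1.15 s

Summing Sᵢαᵢ: 3.131 + 186.900 + 0.339 + 12.524 + 7.315 → A = 210.209 sabins.
V = 20.6·15.2·4.8 = 1502.976 m³.
Sabine: RT60 = 0.161 × 1502.976 / 210.209 = 1.15 s.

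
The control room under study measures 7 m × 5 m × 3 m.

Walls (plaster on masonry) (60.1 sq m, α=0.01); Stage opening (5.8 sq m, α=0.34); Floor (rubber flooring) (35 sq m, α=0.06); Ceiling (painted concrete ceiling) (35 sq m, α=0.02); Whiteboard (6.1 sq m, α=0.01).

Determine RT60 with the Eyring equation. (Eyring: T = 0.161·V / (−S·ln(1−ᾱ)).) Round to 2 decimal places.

Total surface area S = 60.1 + 5.8 + 35 + 35 + 6.1 = 142.0 sq m.
Absorption A = 60.1·0.01 + 5.8·0.34 + 35·0.06 + 35·0.02 + 6.1·0.01 = 5.434 sabins.
Mean coefficient ᾱ = A/S = 0.0383.
−S·ln(1−ᾱ) = −142.0 × ln(1 − 0.0383) = 5.545.
V = 7 × 5 × 3 = 105 m³.
RT60 = 0.161 × 105 / 5.545 = 3.05 s.

3.05 sec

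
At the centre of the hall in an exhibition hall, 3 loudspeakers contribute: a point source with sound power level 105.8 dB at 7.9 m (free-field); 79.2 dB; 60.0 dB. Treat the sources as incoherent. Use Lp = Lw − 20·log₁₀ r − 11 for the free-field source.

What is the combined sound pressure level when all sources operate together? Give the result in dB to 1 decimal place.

81.2 dB

Source at 7.9 m: Lp = 105.8 − 20·log₁₀(7.9) − 11 = 76.8 dB.
Sum in the linear (power) domain: Σ 10^(Lᵢ/10) = 10^(76.8/10) + 10^(79.2/10) + 10^(60.0/10) = 1.32e+08.
Back to dB: 10·log₁₀ Σ = 81.2 dB.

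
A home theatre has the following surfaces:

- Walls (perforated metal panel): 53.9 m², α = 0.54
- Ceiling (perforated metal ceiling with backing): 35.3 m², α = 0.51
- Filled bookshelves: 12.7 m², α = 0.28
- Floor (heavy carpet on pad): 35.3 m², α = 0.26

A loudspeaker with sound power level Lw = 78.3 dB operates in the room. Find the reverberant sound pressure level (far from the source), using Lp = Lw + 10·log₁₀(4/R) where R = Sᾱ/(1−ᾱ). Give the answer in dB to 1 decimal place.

Σ(Sᵢαᵢ) = 53.9×0.54 + 35.3×0.51 + 12.7×0.28 + 35.3×0.26 = 59.843; total area S = 137.2 m².
ᾱ = 0.4362, so room constant R = A/(1−ᾱ) = 106.142 m².
Lp = 78.3 + 10·log₁₀(4/106.142) = 78.3 + (-14.24) = 64.1 dB.

64.1 dB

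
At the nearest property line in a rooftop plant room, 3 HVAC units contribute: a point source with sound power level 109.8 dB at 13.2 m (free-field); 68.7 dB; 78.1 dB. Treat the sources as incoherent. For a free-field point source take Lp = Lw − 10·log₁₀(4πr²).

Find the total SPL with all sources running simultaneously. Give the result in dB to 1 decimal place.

80.6 dB

Source at 13.2 m: Lp = 109.8 − 10·log₁₀(4π·13.2²) = 109.8 − 10·log₁₀(2189.564) = 76.4 dB.
Σ 10^(Lᵢ/10) = 1.156e+08.
Combined level = 10 log₁₀(1.156e+08) = 80.6 dB.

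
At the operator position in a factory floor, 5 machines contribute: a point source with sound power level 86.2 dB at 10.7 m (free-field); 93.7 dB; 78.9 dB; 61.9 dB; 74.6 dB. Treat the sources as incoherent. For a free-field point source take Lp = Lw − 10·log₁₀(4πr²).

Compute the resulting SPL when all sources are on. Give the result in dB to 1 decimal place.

Source at 10.7 m: Lp = 86.2 − 10·log₁₀(4π·10.7²) = 86.2 − 10·log₁₀(1438.724) = 54.6 dB.
Converting to relative power and adding: 10^(54.6/10) + 10^(93.7/10) + 10^(78.9/10) + 10^(61.9/10) + 10^(74.6/10) = 2.453e+09.
Back to dB: 10·log₁₀ Σ = 93.9 dB.

93.9 dB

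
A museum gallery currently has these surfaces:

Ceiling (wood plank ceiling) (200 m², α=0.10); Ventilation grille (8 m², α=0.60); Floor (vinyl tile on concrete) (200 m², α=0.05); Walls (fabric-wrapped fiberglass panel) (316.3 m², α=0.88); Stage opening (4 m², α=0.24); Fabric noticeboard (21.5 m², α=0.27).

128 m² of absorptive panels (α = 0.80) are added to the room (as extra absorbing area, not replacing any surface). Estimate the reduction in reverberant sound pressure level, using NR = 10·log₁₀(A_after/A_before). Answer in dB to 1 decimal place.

1.2 dB

Summing Sᵢαᵢ: 20.000 + 4.800 + 10.000 + 278.344 + 0.960 + 5.805 → A_before = 319.909 sabins.
Treatment contributes 128·0.80 = 102.400 sabins.
New total A_after = 422.309 sabins.
NR = 10·log₁₀(422.309/319.909) = 1.2 dB.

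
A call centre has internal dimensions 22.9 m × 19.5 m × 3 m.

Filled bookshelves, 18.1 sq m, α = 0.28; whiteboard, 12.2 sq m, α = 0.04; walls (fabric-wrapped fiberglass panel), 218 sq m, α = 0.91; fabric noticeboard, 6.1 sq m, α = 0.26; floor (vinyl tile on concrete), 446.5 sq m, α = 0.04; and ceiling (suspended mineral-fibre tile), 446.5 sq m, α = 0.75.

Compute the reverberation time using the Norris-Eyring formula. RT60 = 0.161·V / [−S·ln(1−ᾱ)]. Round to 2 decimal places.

S = Σ Sᵢ = 1147.4 sq m.
Σ(Sᵢαᵢ) = 18.1×0.28 + 12.2×0.04 + 218×0.91 + 6.1×0.26 + 446.5×0.04 + 446.5×0.75 = 558.257.
Mean coefficient ᾱ = A/S = 0.4865.
−S·ln(1−ᾱ) = −1147.4 × ln(1 − 0.4865) = 764.748.
V = 22.9 × 19.5 × 3 = 1339.65 m³.
T = 0.161·V/[−S·ln(1−ᾱ)] = 0.161·1339.65/764.748 = 0.28 s.

0.28 s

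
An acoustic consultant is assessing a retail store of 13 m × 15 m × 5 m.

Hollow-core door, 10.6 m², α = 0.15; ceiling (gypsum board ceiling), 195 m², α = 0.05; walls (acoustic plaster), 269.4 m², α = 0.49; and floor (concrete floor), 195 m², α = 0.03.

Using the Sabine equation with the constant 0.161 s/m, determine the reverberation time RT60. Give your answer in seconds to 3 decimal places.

Equivalent absorption area: A = 10.6*0.15 + 195*0.05 + 269.4*0.49 + 195*0.03 = 149.196 m².
Room volume: 975 m³.
Sabine: RT60 = 0.161 × 975 / 149.196 = 1.052 s.

1.052 s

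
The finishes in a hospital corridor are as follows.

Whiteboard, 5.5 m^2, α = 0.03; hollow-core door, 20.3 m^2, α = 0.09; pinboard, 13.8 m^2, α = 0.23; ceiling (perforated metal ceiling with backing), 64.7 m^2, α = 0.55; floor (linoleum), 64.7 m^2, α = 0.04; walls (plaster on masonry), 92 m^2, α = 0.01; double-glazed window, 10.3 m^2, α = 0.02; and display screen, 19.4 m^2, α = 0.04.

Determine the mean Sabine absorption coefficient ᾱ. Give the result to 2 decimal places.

Total surface area S = 290.7 m^2.
Weighted sum Σ Sα = 45.241.
ᾱ = 45.241 / 290.7 = 0.16.

0.16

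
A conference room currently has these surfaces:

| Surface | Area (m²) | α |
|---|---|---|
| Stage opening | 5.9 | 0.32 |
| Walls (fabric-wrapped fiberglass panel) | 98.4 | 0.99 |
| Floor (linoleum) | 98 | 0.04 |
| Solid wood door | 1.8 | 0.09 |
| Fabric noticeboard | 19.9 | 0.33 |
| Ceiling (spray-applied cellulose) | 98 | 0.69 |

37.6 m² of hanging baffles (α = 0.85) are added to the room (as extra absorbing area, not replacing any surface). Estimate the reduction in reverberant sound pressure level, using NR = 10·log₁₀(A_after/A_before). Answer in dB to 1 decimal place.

Equivalent absorption area: A_before = 5.9*0.32 + 98.4*0.99 + 98*0.04 + 1.8*0.09 + 19.9*0.33 + 98*0.69 = 177.573 m².
Added absorption = 37.6 × 0.85 = 31.960 sabins.
A_after = 177.573 + 31.960 = 209.533 sabins.
NR = 10·log₁₀(209.533/177.573) = 0.7 dB.

0.7 dB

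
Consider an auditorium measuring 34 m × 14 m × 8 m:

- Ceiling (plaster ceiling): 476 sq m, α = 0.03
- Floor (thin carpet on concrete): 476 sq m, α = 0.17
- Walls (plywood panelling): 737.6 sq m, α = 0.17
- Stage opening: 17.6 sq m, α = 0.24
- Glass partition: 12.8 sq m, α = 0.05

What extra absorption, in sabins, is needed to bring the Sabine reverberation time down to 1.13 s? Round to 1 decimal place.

A₁ = Σ Sᵢαᵢ = 476×0.03 + 476×0.17 + 737.6×0.17 + 17.6×0.24 + 12.8×0.05 = 225.456 sabins.
For T = 1.13 s, need A₂ = 0.161·V/T = 0.161·3808/1.13 = 542.556 sabins.
Shortfall: 542.556 − 225.456 = 317.1 sabins.

317.1 sabins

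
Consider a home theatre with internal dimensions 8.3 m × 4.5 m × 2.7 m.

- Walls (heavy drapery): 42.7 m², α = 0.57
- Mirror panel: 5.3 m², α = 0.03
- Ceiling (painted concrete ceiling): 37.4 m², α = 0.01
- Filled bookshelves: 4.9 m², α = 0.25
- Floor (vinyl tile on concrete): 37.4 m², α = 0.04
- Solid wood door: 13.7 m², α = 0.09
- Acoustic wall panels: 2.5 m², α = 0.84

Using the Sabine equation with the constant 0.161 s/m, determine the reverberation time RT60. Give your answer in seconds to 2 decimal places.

A = Σ Sᵢαᵢ = 42.7×0.57 + 5.3×0.03 + 37.4×0.01 + 4.9×0.25 + 37.4×0.04 + 13.7×0.09 + 2.5×0.84 = 30.926 sabins.
Room volume: 100.845 m³.
T = 0.161 V/A = 0.161·100.845/30.926 = 0.52 s.

0.52 sec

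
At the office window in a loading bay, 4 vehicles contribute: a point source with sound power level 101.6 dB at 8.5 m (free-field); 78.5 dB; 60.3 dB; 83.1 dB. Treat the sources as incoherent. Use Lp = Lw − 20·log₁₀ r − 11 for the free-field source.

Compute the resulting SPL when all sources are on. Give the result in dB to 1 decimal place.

Source at 8.5 m: Lp = 101.6 − 20·log₁₀(8.5) − 11 = 72.0 dB.
Converting to relative power and adding: 10^(72.0/10) + 10^(78.5/10) + 10^(60.3/10) + 10^(83.1/10) = 2.919e+08.
L_total = 10·log₁₀(2.919e+08) = 84.7 dB.

84.7 dB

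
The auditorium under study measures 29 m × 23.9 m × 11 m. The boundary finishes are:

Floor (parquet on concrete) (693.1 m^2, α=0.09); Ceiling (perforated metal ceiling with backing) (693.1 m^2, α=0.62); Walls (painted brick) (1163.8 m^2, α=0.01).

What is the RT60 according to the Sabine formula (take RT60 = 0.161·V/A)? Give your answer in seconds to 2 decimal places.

2.44 s

Summing Sᵢαᵢ: 62.379 + 429.722 + 11.638 → A = 503.739 sabins.
Room volume: 7624.1 m³.
RT60 = 0.161 · V / A = 0.161 × 7624.1 / 503.739 = 2.44 s.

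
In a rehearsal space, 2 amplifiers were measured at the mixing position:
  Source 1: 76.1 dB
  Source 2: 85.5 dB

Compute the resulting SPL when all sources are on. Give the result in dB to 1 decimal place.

86.0 dB

Sum in the linear (power) domain: Σ 10^(Lᵢ/10) = 10^(76.1/10) + 10^(85.5/10) = 3.956e+08.
Combined level = 10 log₁₀(3.956e+08) = 86.0 dB.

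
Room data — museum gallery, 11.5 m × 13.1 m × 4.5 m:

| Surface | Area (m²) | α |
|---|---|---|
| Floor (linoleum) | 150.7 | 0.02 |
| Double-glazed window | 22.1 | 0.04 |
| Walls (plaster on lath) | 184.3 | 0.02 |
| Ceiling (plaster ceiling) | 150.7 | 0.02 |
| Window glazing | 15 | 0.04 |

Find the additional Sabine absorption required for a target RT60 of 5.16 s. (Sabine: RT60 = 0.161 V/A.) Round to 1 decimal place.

10.0 sabins

A₁ = Σ Sᵢαᵢ = 150.7*0.02 + 22.1*0.04 + 184.3*0.02 + 150.7*0.02 + 15*0.04 = 11.198 sabins.
For T = 5.16 s, need A₂ = 0.161·V/T = 0.161·677.925/5.16 = 21.152 sabins.
Shortfall: 21.152 − 11.198 = 10.0 sabins.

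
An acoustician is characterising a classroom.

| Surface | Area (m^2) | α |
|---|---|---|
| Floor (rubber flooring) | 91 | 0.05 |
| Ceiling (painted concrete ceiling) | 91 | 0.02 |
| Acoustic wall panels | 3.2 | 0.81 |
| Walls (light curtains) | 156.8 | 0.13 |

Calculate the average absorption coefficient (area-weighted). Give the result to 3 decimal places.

S = Σ Sᵢ = 91 + 91 + 3.2 + 156.8 = 342.0 m^2.
A = 91*0.05 + 91*0.02 + 3.2*0.81 + 156.8*0.13 = 29.346 sabins.
ᾱ = 29.346 / 342.0 = 0.086.

0.086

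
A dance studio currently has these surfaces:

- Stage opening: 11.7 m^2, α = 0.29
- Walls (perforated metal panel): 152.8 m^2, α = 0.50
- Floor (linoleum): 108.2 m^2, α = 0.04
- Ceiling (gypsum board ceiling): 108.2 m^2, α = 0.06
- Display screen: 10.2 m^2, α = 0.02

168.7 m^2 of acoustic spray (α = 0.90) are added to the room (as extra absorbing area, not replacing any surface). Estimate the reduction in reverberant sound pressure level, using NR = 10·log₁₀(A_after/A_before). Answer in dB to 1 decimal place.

A_before = Σ Sᵢαᵢ = 11.7*0.29 + 152.8*0.50 + 108.2*0.04 + 108.2*0.06 + 10.2*0.02 = 90.817 sabins.
Treatment contributes 168.7·0.90 = 151.830 sabins.
New total A_after = 242.647 sabins.
NR = 10·log₁₀(242.647/90.817) = 4.3 dB.

4.3 dB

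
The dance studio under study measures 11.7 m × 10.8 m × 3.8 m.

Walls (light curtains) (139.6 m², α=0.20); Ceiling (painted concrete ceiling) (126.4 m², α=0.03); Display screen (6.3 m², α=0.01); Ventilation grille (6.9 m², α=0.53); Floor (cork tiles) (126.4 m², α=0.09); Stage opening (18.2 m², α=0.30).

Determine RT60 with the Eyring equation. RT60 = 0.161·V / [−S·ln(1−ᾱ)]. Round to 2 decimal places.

1.39 sec

S = Σ Sᵢ = 423.8 m².
Absorption A = 139.6×0.20 + 126.4×0.03 + 6.3×0.01 + 6.9×0.53 + 126.4×0.09 + 18.2×0.30 = 52.268 sabins.
ᾱ = 52.268 / 423.8 = 0.1233.
Eyring denominator: −S ln(1−ᾱ) = 55.768.
V = 11.7 × 10.8 × 3.8 = 480.168 m³.
T = 0.161·V/[−S·ln(1−ᾱ)] = 0.161·480.168/55.768 = 1.39 s.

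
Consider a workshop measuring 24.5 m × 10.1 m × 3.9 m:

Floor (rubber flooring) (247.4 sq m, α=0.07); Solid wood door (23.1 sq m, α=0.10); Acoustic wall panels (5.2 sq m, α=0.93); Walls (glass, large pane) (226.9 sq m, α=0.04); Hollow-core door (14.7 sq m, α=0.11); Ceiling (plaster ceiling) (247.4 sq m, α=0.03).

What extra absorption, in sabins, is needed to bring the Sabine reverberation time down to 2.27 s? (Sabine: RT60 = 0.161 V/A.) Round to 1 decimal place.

Total absorption A₁ = 247.4·0.07 + 23.1·0.10 + 5.2·0.93 + 226.9·0.04 + 14.7·0.11 + 247.4·0.03
  = 17.318 + 2.310 + 4.836 + 9.076 + 1.617 + 7.422 = 42.579 sq m sabins.
Target A₂ = 0.161·965.055/2.27 = 68.447 sabins (V = 965.055 m³).
Shortfall: 68.447 − 42.579 = 25.9 sabins.

25.9 sabins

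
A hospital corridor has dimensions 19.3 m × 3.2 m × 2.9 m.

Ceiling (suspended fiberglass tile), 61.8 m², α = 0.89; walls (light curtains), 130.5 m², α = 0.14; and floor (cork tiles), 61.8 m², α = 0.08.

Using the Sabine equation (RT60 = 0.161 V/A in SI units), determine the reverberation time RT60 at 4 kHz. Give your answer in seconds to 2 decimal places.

0.37 s

Equivalent absorption area: A = 61.8·0.89 + 130.5·0.14 + 61.8·0.08 = 78.216 m².
Volume V = 19.3 × 3.2 × 2.9 = 179.104 m³.
Sabine: RT60 = 0.161 × 179.104 / 78.216 = 0.37 s.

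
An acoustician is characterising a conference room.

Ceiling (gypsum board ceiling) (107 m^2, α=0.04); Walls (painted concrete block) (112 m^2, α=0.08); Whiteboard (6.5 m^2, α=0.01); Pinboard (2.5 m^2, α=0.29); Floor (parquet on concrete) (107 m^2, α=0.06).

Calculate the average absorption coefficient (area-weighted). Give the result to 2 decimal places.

0.06

S = Σ Sᵢ = 107 + 112 + 6.5 + 2.5 + 107 = 335.0 m^2.
Σ(Sᵢαᵢ) = 107*0.04 + 112*0.08 + 6.5*0.01 + 2.5*0.29 + 107*0.06 = 20.450.
ᾱ = 20.450 / 335.0 = 0.06.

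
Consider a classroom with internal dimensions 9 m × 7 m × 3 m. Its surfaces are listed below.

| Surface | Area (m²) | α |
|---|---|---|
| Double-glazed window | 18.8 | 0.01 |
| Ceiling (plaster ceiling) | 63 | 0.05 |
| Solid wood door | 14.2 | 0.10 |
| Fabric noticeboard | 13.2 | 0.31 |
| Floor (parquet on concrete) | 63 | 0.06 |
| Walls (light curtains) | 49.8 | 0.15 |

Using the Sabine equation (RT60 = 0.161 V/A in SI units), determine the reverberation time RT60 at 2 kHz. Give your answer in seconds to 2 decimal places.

Total absorption A = 18.8·0.01 + 63·0.05 + 14.2·0.10 + 13.2·0.31 + 63·0.06 + 49.8·0.15
  = 0.188 + 3.150 + 1.420 + 4.092 + 3.780 + 7.470 = 20.100 m² sabins.
Volume V = 9 × 7 × 3 = 189 m³.
T = 0.161 V/A = 0.161·189/20.100 = 1.51 s.

1.51 s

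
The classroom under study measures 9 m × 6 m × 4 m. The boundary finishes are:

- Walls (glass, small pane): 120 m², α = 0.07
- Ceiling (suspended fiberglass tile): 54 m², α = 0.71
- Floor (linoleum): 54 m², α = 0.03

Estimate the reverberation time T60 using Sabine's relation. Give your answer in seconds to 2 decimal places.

Summing Sᵢαᵢ: 8.400 + 38.340 + 1.620 → A = 48.360 sabins.
V = 9·6·4 = 216 m³.
RT60 = 0.161 · V / A = 0.161 × 216 / 48.360 = 0.72 s.

0.72 s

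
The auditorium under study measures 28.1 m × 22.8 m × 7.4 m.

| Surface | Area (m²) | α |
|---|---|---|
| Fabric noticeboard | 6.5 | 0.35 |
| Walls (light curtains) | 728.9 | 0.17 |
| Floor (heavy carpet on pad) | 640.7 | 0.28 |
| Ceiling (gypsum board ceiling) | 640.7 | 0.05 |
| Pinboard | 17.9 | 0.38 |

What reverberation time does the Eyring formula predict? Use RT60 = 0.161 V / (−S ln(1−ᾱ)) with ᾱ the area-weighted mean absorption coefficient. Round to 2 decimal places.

S = Σ Sᵢ = 2034.7 m².
Absorption A = 6.5×0.35 + 728.9×0.17 + 640.7×0.28 + 640.7×0.05 + 17.9×0.38 = 344.421 sabins.
Mean coefficient ᾱ = A/S = 0.1693.
Eyring denominator: −S ln(1−ᾱ) = 377.410.
V = 28.1 × 22.8 × 7.4 = 4741.032 m³.
T = 0.161·V/[−S·ln(1−ᾱ)] = 0.161·4741.032/377.410 = 2.02 s.

2.02 s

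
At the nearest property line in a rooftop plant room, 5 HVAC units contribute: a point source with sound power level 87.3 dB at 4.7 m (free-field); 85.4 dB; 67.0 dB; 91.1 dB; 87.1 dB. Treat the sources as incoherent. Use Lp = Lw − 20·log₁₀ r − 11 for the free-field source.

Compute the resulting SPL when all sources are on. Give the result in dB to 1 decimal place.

Source at 4.7 m: Lp = 87.3 − 20·log₁₀(4.7) − 11 = 62.9 dB.
Sum in the linear (power) domain: Σ 10^(Lᵢ/10) = 10^(62.9/10) + 10^(85.4/10) + 10^(67.0/10) + 10^(91.1/10) + 10^(87.1/10) = 2.155e+09.
L_total = 10·log₁₀(2.155e+09) = 93.3 dB.

93.3 dB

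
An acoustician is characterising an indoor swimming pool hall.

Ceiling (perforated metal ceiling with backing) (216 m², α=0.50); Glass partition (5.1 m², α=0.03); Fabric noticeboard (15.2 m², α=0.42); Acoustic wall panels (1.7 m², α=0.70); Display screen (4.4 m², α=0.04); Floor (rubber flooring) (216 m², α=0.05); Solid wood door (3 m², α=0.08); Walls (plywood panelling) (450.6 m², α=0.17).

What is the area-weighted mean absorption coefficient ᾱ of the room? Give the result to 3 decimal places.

S = Σ Sᵢ = 216 + 5.1 + 15.2 + 1.7 + 4.4 + 216 + 3 + 450.6 = 912.0 m².
Σ(Sᵢαᵢ) = 216·0.50 + 5.1·0.03 + 15.2·0.42 + 1.7·0.70 + 4.4·0.04 + 216·0.05 + 3·0.08 + 450.6·0.17 = 203.545.
ᾱ = 203.545 / 912.0 = 0.223.

0.223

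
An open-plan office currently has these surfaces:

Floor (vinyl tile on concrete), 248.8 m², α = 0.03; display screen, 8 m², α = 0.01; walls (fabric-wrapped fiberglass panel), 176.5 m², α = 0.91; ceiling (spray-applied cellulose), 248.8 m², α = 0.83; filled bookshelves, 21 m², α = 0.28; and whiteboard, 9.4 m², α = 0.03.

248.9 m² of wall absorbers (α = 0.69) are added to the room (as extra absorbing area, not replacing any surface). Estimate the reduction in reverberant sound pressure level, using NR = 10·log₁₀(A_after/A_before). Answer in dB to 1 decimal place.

Total absorption A_before = 248.8×0.03 + 8×0.01 + 176.5×0.91 + 248.8×0.83 + 21×0.28 + 9.4×0.03
  = 7.464 + 0.080 + 160.615 + 206.504 + 5.880 + 0.282 = 380.825 m² sabins.
Added absorption = 248.9 × 0.69 = 171.741 sabins.
New total A_after = 552.566 sabins.
Reduction = 10 log₁₀(A_after/A_before) = 10 log₁₀(1.4510) = 1.6 dB.

1.6 dB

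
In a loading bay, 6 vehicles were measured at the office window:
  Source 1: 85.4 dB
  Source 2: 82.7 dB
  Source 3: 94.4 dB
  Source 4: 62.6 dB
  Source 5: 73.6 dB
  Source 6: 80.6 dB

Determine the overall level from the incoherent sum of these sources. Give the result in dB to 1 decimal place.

95.3 dB

Converting to relative power and adding: 10^(85.4/10) + 10^(82.7/10) + 10^(94.4/10) + 10^(62.6/10) + 10^(73.6/10) + 10^(80.6/10) = 3.427e+09.
L_total = 10·log₁₀(3.427e+09) = 95.3 dB.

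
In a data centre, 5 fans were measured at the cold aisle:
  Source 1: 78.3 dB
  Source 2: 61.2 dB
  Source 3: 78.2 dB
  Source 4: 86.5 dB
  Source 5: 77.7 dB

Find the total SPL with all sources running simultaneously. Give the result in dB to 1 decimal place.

Converting to relative power and adding: 10^(78.3/10) + 10^(61.2/10) + 10^(78.2/10) + 10^(86.5/10) + 10^(77.7/10) = 6.406e+08.
Combined level = 10 log₁₀(6.406e+08) = 88.1 dB.

88.1 dB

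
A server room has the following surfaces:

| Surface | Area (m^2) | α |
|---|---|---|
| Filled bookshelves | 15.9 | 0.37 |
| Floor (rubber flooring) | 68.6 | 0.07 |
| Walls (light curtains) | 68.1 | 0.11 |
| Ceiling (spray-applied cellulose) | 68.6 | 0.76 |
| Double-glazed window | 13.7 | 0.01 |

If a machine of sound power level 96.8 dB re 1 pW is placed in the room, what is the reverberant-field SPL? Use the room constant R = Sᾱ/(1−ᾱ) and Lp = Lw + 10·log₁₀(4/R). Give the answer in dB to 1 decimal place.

A = 70.449 sabins; S = 234.9 m^2.
ᾱ = 70.449/234.9 = 0.2999; R = Sᾱ/(1−ᾱ) = 70.449/(1−0.2999) = 100.627 m^2.
Lp = 96.8 + 10·log₁₀(4/100.627) = 96.8 + (-14.01) = 82.8 dB.

82.8 dB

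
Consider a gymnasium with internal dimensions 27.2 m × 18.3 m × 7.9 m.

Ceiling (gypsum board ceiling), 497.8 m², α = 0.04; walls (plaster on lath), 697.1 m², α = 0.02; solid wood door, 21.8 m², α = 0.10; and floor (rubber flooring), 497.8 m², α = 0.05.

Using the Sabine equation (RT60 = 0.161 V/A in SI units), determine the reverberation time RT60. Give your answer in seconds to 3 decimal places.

Total absorption A = 497.8·0.04 + 697.1·0.02 + 21.8·0.10 + 497.8·0.05
  = 19.912 + 13.942 + 2.180 + 24.890 = 60.924 m² sabins.
Volume V = 27.2 × 18.3 × 7.9 = 3932.304 m³.
T = 0.161 V/A = 0.161·3932.304/60.924 = 10.392 s.

10.392 seconds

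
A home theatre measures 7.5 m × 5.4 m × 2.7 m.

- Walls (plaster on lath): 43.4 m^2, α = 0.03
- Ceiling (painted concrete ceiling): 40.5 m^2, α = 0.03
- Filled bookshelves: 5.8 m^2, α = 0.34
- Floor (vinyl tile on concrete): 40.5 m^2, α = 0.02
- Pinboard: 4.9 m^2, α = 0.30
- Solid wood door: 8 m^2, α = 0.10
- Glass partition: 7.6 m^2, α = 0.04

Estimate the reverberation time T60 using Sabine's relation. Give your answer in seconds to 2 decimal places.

2.24 sec

Equivalent absorption area: A = 43.4·0.03 + 40.5·0.03 + 5.8·0.34 + 40.5·0.02 + 4.9·0.30 + 8·0.10 + 7.6·0.04 = 7.873 m^2.
V = 7.5·5.4·2.7 = 109.35 m³.
RT60 = 0.161 · V / A = 0.161 × 109.35 / 7.873 = 2.24 s.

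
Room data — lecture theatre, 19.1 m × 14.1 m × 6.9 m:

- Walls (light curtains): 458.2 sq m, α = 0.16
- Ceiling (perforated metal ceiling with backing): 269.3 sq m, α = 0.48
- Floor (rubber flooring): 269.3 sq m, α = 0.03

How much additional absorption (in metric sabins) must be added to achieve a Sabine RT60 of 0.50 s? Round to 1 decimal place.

Equivalent absorption area: A₁ = 458.2·0.16 + 269.3·0.48 + 269.3·0.03 = 210.655 sq m.
For T = 0.50 s, need A₂ = 0.161·V/T = 0.161·1858.239/0.50 = 598.353 sabins.
Additional absorption ΔA = 598.353 − 210.655 = 387.7 sabins.

387.7 sabins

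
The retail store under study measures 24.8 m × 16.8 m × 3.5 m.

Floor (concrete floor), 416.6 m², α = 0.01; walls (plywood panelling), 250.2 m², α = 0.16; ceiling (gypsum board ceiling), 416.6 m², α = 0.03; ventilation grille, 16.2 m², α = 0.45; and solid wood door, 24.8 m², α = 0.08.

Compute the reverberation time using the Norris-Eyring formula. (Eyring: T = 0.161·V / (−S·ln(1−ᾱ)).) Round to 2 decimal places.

3.45 s

Total surface area S = 416.6 + 250.2 + 416.6 + 16.2 + 24.8 = 1124.4 m².
Absorption A = 416.6·0.01 + 250.2·0.16 + 416.6·0.03 + 16.2·0.45 + 24.8·0.08 = 65.970 sabins.
Mean coefficient ᾱ = A/S = 0.0587.
Eyring denominator: −S ln(1−ᾱ) = 68.019.
V = 24.8 × 16.8 × 3.5 = 1458.24 m³.
RT60 = 0.161 × 1458.24 / 68.019 = 3.45 s.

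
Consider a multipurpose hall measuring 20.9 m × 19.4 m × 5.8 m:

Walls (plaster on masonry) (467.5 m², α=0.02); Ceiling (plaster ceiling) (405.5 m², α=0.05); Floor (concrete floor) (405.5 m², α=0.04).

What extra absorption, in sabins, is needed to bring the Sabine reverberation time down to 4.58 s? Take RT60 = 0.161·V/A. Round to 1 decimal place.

36.8 sabins

Total absorption A₁ = 467.5×0.02 + 405.5×0.05 + 405.5×0.04
  = 9.350 + 20.275 + 16.220 = 45.845 m² sabins.
For T = 4.58 s, need A₂ = 0.161·V/T = 0.161·2351.668/4.58 = 82.668 sabins.
ΔA = A₂ − A₁ = 82.668 − 45.845 = 36.8 sabins.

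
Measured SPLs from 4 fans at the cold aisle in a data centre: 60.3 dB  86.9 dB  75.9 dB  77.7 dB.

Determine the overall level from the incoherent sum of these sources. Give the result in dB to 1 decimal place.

87.7 dB

Σ 10^(Lᵢ/10) = 5.886e+08.
L_total = 10·log₁₀(5.886e+08) = 87.7 dB.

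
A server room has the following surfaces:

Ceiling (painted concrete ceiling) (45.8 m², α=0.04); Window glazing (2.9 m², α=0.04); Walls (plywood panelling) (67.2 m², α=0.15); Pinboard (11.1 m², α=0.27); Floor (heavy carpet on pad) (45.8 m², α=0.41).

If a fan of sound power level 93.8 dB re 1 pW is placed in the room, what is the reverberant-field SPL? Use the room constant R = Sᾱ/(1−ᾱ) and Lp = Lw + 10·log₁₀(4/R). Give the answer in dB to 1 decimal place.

83.6 dB

A = 33.803 sabins; S = 172.8 m².
ᾱ = 0.1956, so room constant R = A/(1−ᾱ) = 42.023 m².
Lp = 93.8 + 10·log₁₀(4/42.023) = 93.8 + (-10.21) = 83.6 dB.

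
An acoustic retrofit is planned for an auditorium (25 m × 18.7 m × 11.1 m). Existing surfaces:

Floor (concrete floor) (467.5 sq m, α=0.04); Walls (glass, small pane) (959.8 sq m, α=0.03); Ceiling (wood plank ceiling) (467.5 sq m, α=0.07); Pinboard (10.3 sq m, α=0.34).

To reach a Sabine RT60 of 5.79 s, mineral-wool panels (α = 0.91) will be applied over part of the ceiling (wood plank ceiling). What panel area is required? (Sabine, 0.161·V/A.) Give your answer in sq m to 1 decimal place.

Equivalent absorption area: A₁ = 467.5*0.04 + 959.8*0.03 + 467.5*0.07 + 10.3*0.34 = 83.721 sq m.
Required A₂ = 0.161·5189.25/5.79 = 144.295 sabins.
ΔA needed = 144.295 − 83.721 = 60.574 sabins.
Net gain per sq m: Δα = 0.91 − 0.07 = 0.84.
Area = ΔA/Δα = 60.574/0.84 = 72.1 sq m.

72.1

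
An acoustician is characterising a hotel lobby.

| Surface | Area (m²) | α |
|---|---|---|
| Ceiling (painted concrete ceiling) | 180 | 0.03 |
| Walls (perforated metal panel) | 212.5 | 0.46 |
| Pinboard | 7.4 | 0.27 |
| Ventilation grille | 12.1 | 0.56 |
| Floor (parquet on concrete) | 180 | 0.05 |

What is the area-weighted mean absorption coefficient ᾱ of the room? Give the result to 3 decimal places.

Total surface area S = 592.0 m².
A = 180·0.03 + 212.5·0.46 + 7.4·0.27 + 12.1·0.56 + 180·0.05 = 120.924 sabins.
ᾱ = A/S = 0.204.

0.204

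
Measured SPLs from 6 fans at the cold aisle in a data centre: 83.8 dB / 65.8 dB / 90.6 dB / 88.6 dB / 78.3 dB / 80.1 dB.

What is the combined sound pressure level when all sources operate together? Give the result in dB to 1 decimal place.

93.6 dB

Converting to relative power and adding: 10^(83.8/10) + 10^(65.8/10) + 10^(90.6/10) + 10^(88.6/10) + 10^(78.3/10) + 10^(80.1/10) = 2.286e+09.
L_total = 10·log₁₀(2.286e+09) = 93.6 dB.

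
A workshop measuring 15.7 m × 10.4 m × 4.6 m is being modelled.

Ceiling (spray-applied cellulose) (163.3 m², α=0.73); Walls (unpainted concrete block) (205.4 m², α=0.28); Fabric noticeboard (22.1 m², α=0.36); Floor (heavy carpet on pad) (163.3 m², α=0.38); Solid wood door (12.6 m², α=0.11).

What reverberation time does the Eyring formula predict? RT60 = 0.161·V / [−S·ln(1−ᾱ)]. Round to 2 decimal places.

0.37 s

Total surface area S = 163.3 + 205.4 + 22.1 + 163.3 + 12.6 = 566.7 m².
Σ(Sᵢαᵢ) = 163.3·0.73 + 205.4·0.28 + 22.1·0.36 + 163.3·0.38 + 12.6·0.11 = 248.117.
Mean coefficient ᾱ = A/S = 0.4378.
Eyring denominator: −S ln(1−ᾱ) = 326.361.
V = 15.7 × 10.4 × 4.6 = 751.088 m³.
RT60 = 0.161 × 751.088 / 326.361 = 0.37 s.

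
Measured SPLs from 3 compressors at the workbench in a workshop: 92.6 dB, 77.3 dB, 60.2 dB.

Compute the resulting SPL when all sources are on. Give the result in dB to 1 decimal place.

Sum in the linear (power) domain: Σ 10^(Lᵢ/10) = 10^(92.6/10) + 10^(77.3/10) + 10^(60.2/10) = 1.874e+09.
L_total = 10·log₁₀(1.874e+09) = 92.7 dB.

92.7 dB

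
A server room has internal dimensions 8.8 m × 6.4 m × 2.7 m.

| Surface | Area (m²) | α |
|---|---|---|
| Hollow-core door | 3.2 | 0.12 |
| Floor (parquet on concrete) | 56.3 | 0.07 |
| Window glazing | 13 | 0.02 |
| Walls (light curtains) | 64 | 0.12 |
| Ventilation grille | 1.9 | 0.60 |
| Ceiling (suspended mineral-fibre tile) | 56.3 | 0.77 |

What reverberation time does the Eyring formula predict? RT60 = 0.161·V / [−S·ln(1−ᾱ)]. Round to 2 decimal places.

0.36 seconds

S = Σ Sᵢ = 194.7 m².
Σ(Sᵢαᵢ) = 3.2×0.12 + 56.3×0.07 + 13×0.02 + 64×0.12 + 1.9×0.60 + 56.3×0.77 = 56.756.
Mean coefficient ᾱ = A/S = 0.2915.
Eyring denominator: −S ln(1−ᾱ) = 67.095.
V = 8.8 × 6.4 × 2.7 = 152.064 m³.
RT60 = 0.161 × 152.064 / 67.095 = 0.36 s.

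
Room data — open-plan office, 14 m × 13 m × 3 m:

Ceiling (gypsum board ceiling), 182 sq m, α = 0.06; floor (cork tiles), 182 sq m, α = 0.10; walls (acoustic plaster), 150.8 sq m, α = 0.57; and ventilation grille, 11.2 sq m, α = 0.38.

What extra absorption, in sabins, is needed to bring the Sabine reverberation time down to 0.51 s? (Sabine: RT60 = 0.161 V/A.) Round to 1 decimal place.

A₁ = Σ Sᵢαᵢ = 182·0.06 + 182·0.10 + 150.8·0.57 + 11.2·0.38 = 119.332 sabins.
Target A₂ = 0.161·546/0.51 = 172.365 sabins (V = 546 m³).
Additional absorption ΔA = 172.365 − 119.332 = 53.0 sabins.

53.0 sabins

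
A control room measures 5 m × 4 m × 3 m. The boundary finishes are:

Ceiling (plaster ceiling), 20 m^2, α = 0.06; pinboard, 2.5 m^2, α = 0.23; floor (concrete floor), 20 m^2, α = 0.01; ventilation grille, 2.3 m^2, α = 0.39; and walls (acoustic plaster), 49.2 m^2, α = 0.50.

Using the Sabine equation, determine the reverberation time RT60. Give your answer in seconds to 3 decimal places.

0.352 s

Total absorption A = 20·0.06 + 2.5·0.23 + 20·0.01 + 2.3·0.39 + 49.2·0.50
  = 1.200 + 0.575 + 0.200 + 0.897 + 24.600 = 27.472 m^2 sabins.
Volume V = 5 × 4 × 3 = 60 m³.
RT60 = 0.161 · V / A = 0.161 × 60 / 27.472 = 0.352 s.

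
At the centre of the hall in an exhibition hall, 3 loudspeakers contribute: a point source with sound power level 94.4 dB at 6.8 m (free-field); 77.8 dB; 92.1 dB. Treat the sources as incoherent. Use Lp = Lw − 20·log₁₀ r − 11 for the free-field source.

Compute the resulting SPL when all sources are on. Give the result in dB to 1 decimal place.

92.3 dB

Source at 6.8 m: Lp = 94.4 − 20·log₁₀(6.8) − 11 = 66.7 dB.
Sum in the linear (power) domain: Σ 10^(Lᵢ/10) = 10^(66.7/10) + 10^(77.8/10) + 10^(92.1/10) = 1.687e+09.
Back to dB: 10·log₁₀ Σ = 92.3 dB.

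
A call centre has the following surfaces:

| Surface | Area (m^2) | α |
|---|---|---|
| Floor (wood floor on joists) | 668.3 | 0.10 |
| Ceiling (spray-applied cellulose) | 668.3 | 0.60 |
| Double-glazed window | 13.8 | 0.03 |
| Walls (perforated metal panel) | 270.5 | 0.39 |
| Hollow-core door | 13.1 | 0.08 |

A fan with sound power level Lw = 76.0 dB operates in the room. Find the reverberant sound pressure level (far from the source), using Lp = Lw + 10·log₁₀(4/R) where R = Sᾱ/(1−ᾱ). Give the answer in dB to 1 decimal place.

Σ(Sᵢαᵢ) = 668.3×0.10 + 668.3×0.60 + 13.8×0.03 + 270.5×0.39 + 13.1×0.08 = 574.767; total area S = 1634.0 m^2.
ᾱ = 0.3518, so room constant R = A/(1−ᾱ) = 886.712 m^2.
Lp = 76.0 + 10·log₁₀(4/886.712) = 76.0 + (-23.46) = 52.5 dB.

52.5 dB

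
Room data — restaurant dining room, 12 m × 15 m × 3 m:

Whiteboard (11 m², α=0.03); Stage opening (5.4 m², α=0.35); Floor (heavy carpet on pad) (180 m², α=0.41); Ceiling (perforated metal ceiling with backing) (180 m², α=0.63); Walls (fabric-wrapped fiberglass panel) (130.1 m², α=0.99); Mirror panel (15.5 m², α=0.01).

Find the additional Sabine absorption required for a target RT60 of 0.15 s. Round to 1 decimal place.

A₁ = Σ Sᵢαᵢ = 11·0.03 + 5.4·0.35 + 180·0.41 + 180·0.63 + 130.1·0.99 + 15.5·0.01 = 318.374 sabins.
Target A₂ = 0.161·540/0.15 = 579.600 sabins (V = 540 m³).
ΔA = A₂ − A₁ = 579.600 − 318.374 = 261.2 sabins.

261.2 sabins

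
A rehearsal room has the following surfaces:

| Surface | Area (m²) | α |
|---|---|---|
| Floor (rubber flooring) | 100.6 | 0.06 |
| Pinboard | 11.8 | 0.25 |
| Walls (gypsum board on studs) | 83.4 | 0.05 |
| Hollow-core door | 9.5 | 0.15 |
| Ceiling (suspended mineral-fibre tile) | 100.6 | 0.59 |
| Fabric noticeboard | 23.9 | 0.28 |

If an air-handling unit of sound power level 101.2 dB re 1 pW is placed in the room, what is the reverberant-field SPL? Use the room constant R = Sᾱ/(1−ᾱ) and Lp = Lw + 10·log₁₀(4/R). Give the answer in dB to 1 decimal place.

A = 80.627 sabins; S = 329.8 m².
ᾱ = 0.2445, so room constant R = A/(1−ᾱ) = 106.720 m².
Lp = 101.2 + 10·log₁₀(4/106.720) = 101.2 + (-14.26) = 86.9 dB.

86.9 dB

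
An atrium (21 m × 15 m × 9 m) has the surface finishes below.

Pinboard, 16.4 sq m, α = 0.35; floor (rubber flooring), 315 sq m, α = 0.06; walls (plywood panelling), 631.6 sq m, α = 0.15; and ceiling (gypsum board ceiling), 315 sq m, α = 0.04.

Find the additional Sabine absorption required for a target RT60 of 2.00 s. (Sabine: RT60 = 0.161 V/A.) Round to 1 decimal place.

Summing Sᵢαᵢ: 5.740 + 18.900 + 94.740 + 12.600 → A₁ = 131.980 sabins.
V = 2835 m³. Required absorption A₂ = 0.161 × 2835 / 2.00 = 228.218 sabins.
Shortfall: 228.218 − 131.980 = 96.2 sabins.

96.2 sabins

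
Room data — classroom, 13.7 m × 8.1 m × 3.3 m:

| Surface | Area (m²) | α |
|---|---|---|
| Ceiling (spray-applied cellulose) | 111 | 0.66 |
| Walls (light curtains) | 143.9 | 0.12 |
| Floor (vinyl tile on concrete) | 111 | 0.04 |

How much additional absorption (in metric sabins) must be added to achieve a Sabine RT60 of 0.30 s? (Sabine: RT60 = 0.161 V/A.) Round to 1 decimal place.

Equivalent absorption area: A₁ = 111·0.66 + 143.9·0.12 + 111·0.04 = 94.968 m².
Target A₂ = 0.161·366.201/0.30 = 196.528 sabins (V = 366.201 m³).
Shortfall: 196.528 − 94.968 = 101.6 sabins.

101.6 sabins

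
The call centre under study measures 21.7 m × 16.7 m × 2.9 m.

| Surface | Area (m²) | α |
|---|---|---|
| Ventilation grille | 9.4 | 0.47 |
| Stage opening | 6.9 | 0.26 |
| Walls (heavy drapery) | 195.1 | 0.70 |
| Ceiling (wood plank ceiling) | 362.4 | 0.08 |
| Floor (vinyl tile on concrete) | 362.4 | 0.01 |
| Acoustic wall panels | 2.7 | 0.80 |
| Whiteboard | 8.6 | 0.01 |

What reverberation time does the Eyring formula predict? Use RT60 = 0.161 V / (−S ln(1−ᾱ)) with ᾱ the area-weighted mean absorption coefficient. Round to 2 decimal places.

S = Σ Sᵢ = 947.5 m².
Σ(Sᵢαᵢ) = 9.4×0.47 + 6.9×0.26 + 195.1×0.70 + 362.4×0.08 + 362.4×0.01 + 2.7×0.80 + 8.6×0.01 = 177.644.
Mean coefficient ᾱ = A/S = 0.1875.
Eyring denominator: −S ln(1−ᾱ) = 196.738.
V = 21.7 × 16.7 × 2.9 = 1050.931 m³.
RT60 = 0.161 × 1050.931 / 196.738 = 0.86 s.

0.86 sec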